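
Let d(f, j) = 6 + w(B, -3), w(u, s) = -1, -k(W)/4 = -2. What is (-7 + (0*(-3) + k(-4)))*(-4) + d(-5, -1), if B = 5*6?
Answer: 1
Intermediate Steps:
B = 30
k(W) = 8 (k(W) = -4*(-2) = 8)
d(f, j) = 5 (d(f, j) = 6 - 1 = 5)
(-7 + (0*(-3) + k(-4)))*(-4) + d(-5, -1) = (-7 + (0*(-3) + 8))*(-4) + 5 = (-7 + (0 + 8))*(-4) + 5 = (-7 + 8)*(-4) + 5 = 1*(-4) + 5 = -4 + 5 = 1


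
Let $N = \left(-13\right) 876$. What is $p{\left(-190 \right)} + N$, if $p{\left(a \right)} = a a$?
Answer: $24712$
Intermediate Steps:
$p{\left(a \right)} = a^{2}$
$N = -11388$
$p{\left(-190 \right)} + N = \left(-190\right)^{2} - 11388 = 36100 - 11388 = 24712$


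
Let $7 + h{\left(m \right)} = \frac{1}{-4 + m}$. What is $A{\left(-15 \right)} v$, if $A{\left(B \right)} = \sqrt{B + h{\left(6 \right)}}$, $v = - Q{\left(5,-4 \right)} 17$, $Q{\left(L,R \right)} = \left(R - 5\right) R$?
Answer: $- 306 i \sqrt{86} \approx - 2837.7 i$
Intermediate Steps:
$Q{\left(L,R \right)} = R \left(-5 + R\right)$ ($Q{\left(L,R \right)} = \left(-5 + R\right) R = R \left(-5 + R\right)$)
$h{\left(m \right)} = -7 + \frac{1}{-4 + m}$
$v = -612$ ($v = - \left(-4\right) \left(-5 - 4\right) 17 = - \left(-4\right) \left(-9\right) 17 = \left(-1\right) 36 \cdot 17 = \left(-36\right) 17 = -612$)
$A{\left(B \right)} = \sqrt{- \frac{13}{2} + B}$ ($A{\left(B \right)} = \sqrt{B + \frac{29 - 42}{-4 + 6}} = \sqrt{B + \frac{29 - 42}{2}} = \sqrt{B + \frac{1}{2} \left(-13\right)} = \sqrt{B - \frac{13}{2}} = \sqrt{- \frac{13}{2} + B}$)
$A{\left(-15 \right)} v = \frac{\sqrt{-26 + 4 \left(-15\right)}}{2} \left(-612\right) = \frac{\sqrt{-26 - 60}}{2} \left(-612\right) = \frac{\sqrt{-86}}{2} \left(-612\right) = \frac{i \sqrt{86}}{2} \left(-612\right) = - 306 i \sqrt{86}$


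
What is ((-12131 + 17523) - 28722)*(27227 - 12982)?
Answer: -332335850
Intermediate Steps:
((-12131 + 17523) - 28722)*(27227 - 12982) = (5392 - 28722)*14245 = -23330*14245 = -332335850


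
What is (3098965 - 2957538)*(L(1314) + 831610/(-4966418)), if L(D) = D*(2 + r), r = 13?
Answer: 6921951267025795/2483209 ≈ 2.7875e+9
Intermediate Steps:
L(D) = 15*D (L(D) = D*(2 + 13) = D*15 = 15*D)
(3098965 - 2957538)*(L(1314) + 831610/(-4966418)) = (3098965 - 2957538)*(15*1314 + 831610/(-4966418)) = 141427*(19710 + 831610*(-1/4966418)) = 141427*(19710 - 415805/2483209) = 141427*(48943633585/2483209) = 6921951267025795/2483209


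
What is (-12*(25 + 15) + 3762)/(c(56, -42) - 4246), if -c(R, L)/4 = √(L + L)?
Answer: -3483843/4507465 + 6564*I*√21/4507465 ≈ -0.77291 + 0.0066734*I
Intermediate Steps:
c(R, L) = -4*√2*√L (c(R, L) = -4*√(L + L) = -4*√2*√L)
(-12*(25 + 15) + 3762)/(c(56, -42) - 4246) = (-12*(25 + 15) + 3762)/(-4*√2*√(-42) - 4246) = (-12*40 + 3762)/(-4*√2*I*√42 - 4246) = (-480 + 3762)/(-8*I*√21 - 4246) = 3282/(-4246 - 8*I*√21)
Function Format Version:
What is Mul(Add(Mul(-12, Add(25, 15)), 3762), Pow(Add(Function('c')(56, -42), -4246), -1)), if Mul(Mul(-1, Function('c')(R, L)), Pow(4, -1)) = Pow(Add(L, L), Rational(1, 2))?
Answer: Add(Rational(-3483843, 4507465), Mul(Rational(6564, 4507465), I, Pow(21, Rational(1, 2)))) ≈ Add(-0.77291, Mul(0.0066734, I))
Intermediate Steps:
Function('c')(R, L) = Mul(-4, Pow(2, Rational(1, 2)), Pow(L, Rational(1, 2))) (Function('c')(R, L) = Mul(-4, Pow(Add(L, L), Rational(1, 2))) = Mul(-4, Pow(Mul(2, L), Rational(1, 2))) = Mul(-4, Mul(Pow(2, Rational(1, 2)), Pow(L, Rational(1, 2)))) = Mul(-4, Pow(2, Rational(1, 2)), Pow(L, Rational(1, 2))))
Mul(Add(Mul(-12, Add(25, 15)), 3762), Pow(Add(Function('c')(56, -42), -4246), -1)) = Mul(Add(Mul(-12, Add(25, 15)), 3762), Pow(Add(Mul(-4, Pow(2, Rational(1, 2)), Pow(-42, Rational(1, 2))), -4246), -1)) = Mul(Add(Mul(-12, 40), 3762), Pow(Add(Mul(-4, Pow(2, Rational(1, 2)), Mul(I, Pow(42, Rational(1, 2)))), -4246), -1)) = Mul(Add(-480, 3762), Pow(Add(Mul(-8, I, Pow(21, Rational(1, 2))), -4246), -1)) = Mul(3282, Pow(Add(-4246, Mul(-8, I, Pow(21, Rational(1, 2)))), -1))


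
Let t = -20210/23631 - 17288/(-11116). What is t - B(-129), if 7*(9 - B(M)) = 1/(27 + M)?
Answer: -2647907005/318971238 ≈ -8.3014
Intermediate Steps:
t = 45969592/65670549 (t = -20210*1/23631 - 17288*(-1/11116) = -20210/23631 + 4322/2779 = 45969592/65670549 ≈ 0.70000)
B(M) = 9 - 1/(7*(27 + M))
t - B(-129) = 45969592/65670549 - (1700 + 63*(-129))/(7*(27 - 129)) = 45969592/65670549 - (1700 - 8127)/(7*(-102)) = 45969592/65670549 - (-1)*(-6427)/(7*102) = 45969592/65670549 - 1*6427/714 = 45969592/65670549 - 6427/714 = -2647907005/318971238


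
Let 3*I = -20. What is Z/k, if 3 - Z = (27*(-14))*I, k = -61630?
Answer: 2517/61630 ≈ 0.040841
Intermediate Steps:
I = -20/3 (I = (1/3)*(-20) = -20/3 ≈ -6.6667)
Z = -2517 (Z = 3 - 27*(-14)*(-20)/3 = 3 - (-378)*(-20)/3 = 3 - 1*2520 = 3 - 2520 = -2517)
Z/k = -2517/(-61630) = -2517*(-1/61630) = 2517/61630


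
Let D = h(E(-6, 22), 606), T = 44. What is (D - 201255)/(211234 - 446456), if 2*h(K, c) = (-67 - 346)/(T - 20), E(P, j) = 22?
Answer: 9660653/11290656 ≈ 0.85563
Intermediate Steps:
h(K, c) = -413/48 (h(K, c) = ((-67 - 346)/(44 - 20))/2 = (-413/24)/2 = (-413*1/24)/2 = (½)*(-413/24) = -413/48)
D = -413/48 ≈ -8.6042
(D - 201255)/(211234 - 446456) = (-413/48 - 201255)/(211234 - 446456) = -9660653/48/(-235222) = -9660653/48*(-1/235222) = 9660653/11290656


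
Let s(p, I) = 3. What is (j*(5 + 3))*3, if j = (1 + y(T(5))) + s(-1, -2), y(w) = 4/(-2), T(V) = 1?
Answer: 48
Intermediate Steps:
y(w) = -2 (y(w) = 4*(-½) = -2)
j = 2 (j = (1 - 2) + 3 = -1 + 3 = 2)
(j*(5 + 3))*3 = (2*(5 + 3))*3 = (2*8)*3 = 16*3 = 48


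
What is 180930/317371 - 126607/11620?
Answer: -38078983597/3687851020 ≈ -10.326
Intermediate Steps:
180930/317371 - 126607/11620 = -38078983597/3687851020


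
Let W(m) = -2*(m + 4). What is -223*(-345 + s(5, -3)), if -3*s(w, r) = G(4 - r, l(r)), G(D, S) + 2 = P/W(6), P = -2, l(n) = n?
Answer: 2303813/30 ≈ 76794.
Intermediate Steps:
W(m) = -8 - 2*m (W(m) = -2*(4 + m) = -8 - 2*m)
G(D, S) = -19/10 (G(D, S) = -2 - 2/(-8 - 2*6) = -2 - 2/(-8 - 12) = -2 - 2/(-20) = -2 - 2*(-1/20) = -2 + ⅒ = -19/10)
s(w, r) = 19/30 (s(w, r) = -⅓*(-19/10) = 19/30)
-223*(-345 + s(5, -3)) = -223*(-345 + 19/30) = -223*(-10331/30) = 2303813/30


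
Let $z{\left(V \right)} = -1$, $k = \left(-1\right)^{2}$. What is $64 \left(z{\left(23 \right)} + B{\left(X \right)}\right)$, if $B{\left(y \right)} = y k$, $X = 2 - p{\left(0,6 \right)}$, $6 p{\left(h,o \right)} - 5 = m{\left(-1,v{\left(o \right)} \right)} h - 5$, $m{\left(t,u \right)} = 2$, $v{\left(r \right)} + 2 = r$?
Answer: $64$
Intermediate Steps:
$k = 1$
$v{\left(r \right)} = -2 + r$
$p{\left(h,o \right)} = \frac{h}{3}$ ($p{\left(h,o \right)} = \frac{5}{6} + \frac{2 h - 5}{6} = \frac{5}{6} + \frac{-5 + 2 h}{6} = \frac{5}{6} + \left(- \frac{5}{6} + \frac{h}{3}\right) = \frac{h}{3}$)
$X = 2$ ($X = 2 - \frac{1}{3} \cdot 0 = 2 - 0 = 2 + 0 = 2$)
$B{\left(y \right)} = y$ ($B{\left(y \right)} = y 1 = y$)
$64 \left(z{\left(23 \right)} + B{\left(X \right)}\right) = 64 \left(-1 + 2\right) = 64 \cdot 1 = 64$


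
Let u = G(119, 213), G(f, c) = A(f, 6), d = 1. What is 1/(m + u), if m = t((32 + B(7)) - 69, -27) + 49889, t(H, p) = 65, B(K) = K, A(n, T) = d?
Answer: 1/49955 ≈ 2.0018e-5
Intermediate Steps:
A(n, T) = 1
G(f, c) = 1
u = 1
m = 49954 (m = 65 + 49889 = 49954)
1/(m + u) = 1/(49954 + 1) = 1/49955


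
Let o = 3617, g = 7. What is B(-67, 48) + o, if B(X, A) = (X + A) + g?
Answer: 3605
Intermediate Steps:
B(X, A) = 7 + A + X (B(X, A) = (X + A) + 7 = (A + X) + 7 = 7 + A + X)
B(-67, 48) + o = (7 + 48 - 67) + 3617 = -12 + 3617 = 3605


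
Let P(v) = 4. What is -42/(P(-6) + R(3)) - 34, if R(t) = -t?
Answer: -76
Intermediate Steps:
-42/(P(-6) + R(3)) - 34 = -42/(4 - 1*3) - 34 = -42/(4 - 3) - 34 = -42/1 - 34 = 1*(-42) - 34 = -42 - 34 = -76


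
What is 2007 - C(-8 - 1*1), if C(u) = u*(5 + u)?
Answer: 1971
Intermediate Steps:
2007 - C(-8 - 1*1) = 2007 - (-8 - 1*1)*(5 + (-8 - 1*1)) = 2007 - (-8 - 1)*(5 + (-8 - 1)) = 2007 - (-9)*(5 - 9) = 2007 - (-9)*(-4) = 2007 - 1*36 = 2007 - 36 = 1971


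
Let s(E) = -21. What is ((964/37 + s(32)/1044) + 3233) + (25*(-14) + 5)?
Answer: 37521101/12876 ≈ 2914.0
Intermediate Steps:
((964/37 + s(32)/1044) + 3233) + (25*(-14) + 5) = ((964/37 - 21/1044) + 3233) + (25*(-14) + 5) = ((964*(1/37) - 21*1/1044) + 3233) + (-350 + 5) = ((964/37 - 7/348) + 3233) - 345 = (335213/12876 + 3233) - 345 = 41963321/12876 - 345 = 37521101/12876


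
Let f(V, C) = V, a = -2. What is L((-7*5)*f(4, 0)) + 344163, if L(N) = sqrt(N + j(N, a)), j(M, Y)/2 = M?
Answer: 344163 + 2*I*sqrt(105) ≈ 3.4416e+5 + 20.494*I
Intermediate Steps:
j(M, Y) = 2*M
L(N) = sqrt(3)*sqrt(N) (L(N) = sqrt(N + 2*N) = sqrt(3*N) = sqrt(3)*sqrt(N))
L((-7*5)*f(4, 0)) + 344163 = sqrt(3)*sqrt(-7*5*4) + 344163 = sqrt(3)*sqrt(-35*4) + 344163 = sqrt(3)*sqrt(-140) + 344163 = sqrt(3)*(2*I*sqrt(35)) + 344163 = 2*I*sqrt(105) + 344163 = 344163 + 2*I*sqrt(105)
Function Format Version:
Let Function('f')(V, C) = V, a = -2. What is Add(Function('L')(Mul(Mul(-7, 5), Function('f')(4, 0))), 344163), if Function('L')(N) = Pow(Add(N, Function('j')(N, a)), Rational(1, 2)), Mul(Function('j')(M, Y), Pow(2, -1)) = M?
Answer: Add(344163, Mul(2, I, Pow(105, Rational(1, 2)))) ≈ Add(3.4416e+5, Mul(20.494, I))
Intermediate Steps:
Function('j')(M, Y) = Mul(2, M)
Function('L')(N) = Mul(Pow(3, Rational(1, 2)), Pow(N, Rational(1, 2))) (Function('L')(N) = Pow(Add(N, Mul(2, N)), Rational(1, 2)) = Pow(Mul(3, N), Rational(1, 2)) = Mul(Pow(3, Rational(1, 2)), Pow(N, Rational(1, 2))))
Add(Function('L')(Mul(Mul(-7, 5), Function('f')(4, 0))), 344163) = Add(Mul(Pow(3, Rational(1, 2)), Pow(Mul(Mul(-7, 5), 4), Rational(1, 2))), 344163) = Add(Mul(Pow(3, Rational(1, 2)), Pow(Mul(-35, 4), Rational(1, 2))), 344163) = Add(Mul(Pow(3, Rational(1, 2)), Pow(-140, Rational(1, 2))), 344163) = Add(Mul(Pow(3, Rational(1, 2)), Mul(2, I, Pow(35, Rational(1, 2)))), 344163) = Add(Mul(2, I, Pow(105, Rational(1, 2))), 344163) = Add(344163, Mul(2, I, Pow(105, Rational(1, 2))))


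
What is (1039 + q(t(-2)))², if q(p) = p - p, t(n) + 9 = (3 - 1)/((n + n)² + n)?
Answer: 1079521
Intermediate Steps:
t(n) = -9 + 2/(n + 4*n²) (t(n) = -9 + (3 - 1)/((n + n)² + n) = -9 + 2/((2*n)² + n) = -9 + 2/(4*n² + n) = -9 + 2/(n + 4*n²))
q(p) = 0
(1039 + q(t(-2)))² = (1039 + 0)² = 1039² = 1079521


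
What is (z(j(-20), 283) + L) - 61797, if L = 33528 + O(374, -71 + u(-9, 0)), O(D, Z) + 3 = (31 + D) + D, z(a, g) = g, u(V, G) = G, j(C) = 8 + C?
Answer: -27210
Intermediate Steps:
O(D, Z) = 28 + 2*D (O(D, Z) = -3 + ((31 + D) + D) = -3 + (31 + 2*D) = 28 + 2*D)
L = 34304 (L = 33528 + (28 + 2*374) = 33528 + (28 + 748) = 33528 + 776 = 34304)
(z(j(-20), 283) + L) - 61797 = (283 + 34304) - 61797 = 34587 - 61797 = -27210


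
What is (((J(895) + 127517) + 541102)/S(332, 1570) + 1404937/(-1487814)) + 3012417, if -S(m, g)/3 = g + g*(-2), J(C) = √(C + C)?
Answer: 1759234450131548/583966995 + √1790/4710 ≈ 3.0126e+6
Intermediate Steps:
J(C) = √2*√C (J(C) = √(2*C) = √2*√C)
S(m, g) = 3*g (S(m, g) = -3*(g + g*(-2)) = -3*(g - 2*g) = -(-3)*g = 3*g)
(((J(895) + 127517) + 541102)/S(332, 1570) + 1404937/(-1487814)) + 3012417 = (((√2*√895 + 127517) + 541102)/((3*1570)) + 1404937/(-1487814)) + 3012417 = (((√1790 + 127517) + 541102)/4710 + 1404937*(-1/1487814)) + 3012417 = (((127517 + √1790) + 541102)*(1/4710) - 1404937/1487814) + 3012417 = ((668619 + √1790)*(1/4710) - 1404937/1487814) + 3012417 = ((222873/1570 + √1790/4710) - 1404937/1487814) + 3012417 = (82346954633/583966995 + √1790/4710) + 3012417 = 1759234450131548/583966995 + √1790/4710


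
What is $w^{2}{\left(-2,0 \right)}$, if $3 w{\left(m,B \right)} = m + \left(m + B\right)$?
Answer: $\frac{16}{9} \approx 1.7778$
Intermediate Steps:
$w{\left(m,B \right)} = \frac{B}{3} + \frac{2 m}{3}$ ($w{\left(m,B \right)} = \frac{m + \left(m + B\right)}{3} = \frac{m + \left(B + m\right)}{3} = \frac{B + 2 m}{3} = \frac{B}{3} + \frac{2 m}{3}$)
$w^{2}{\left(-2,0 \right)} = \left(\frac{1}{3} \cdot 0 + \frac{2}{3} \left(-2\right)\right)^{2} = \left(0 - \frac{4}{3}\right)^{2} = \left(- \frac{4}{3}\right)^{2} = \frac{16}{9}$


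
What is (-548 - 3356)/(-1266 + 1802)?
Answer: -488/67 ≈ -7.2836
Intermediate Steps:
(-548 - 3356)/(-1266 + 1802) = -3904/536 = -3904*1/536 = -488/67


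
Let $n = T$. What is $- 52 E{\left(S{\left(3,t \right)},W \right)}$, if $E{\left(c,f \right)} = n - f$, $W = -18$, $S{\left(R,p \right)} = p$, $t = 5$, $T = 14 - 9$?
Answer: $-1196$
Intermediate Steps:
$T = 5$ ($T = 14 - 9 = 5$)
$n = 5$
$E{\left(c,f \right)} = 5 - f$
$- 52 E{\left(S{\left(3,t \right)},W \right)} = - 52 \left(5 - -18\right) = - 52 \left(5 + 18\right) = \left(-52\right) 23 = -1196$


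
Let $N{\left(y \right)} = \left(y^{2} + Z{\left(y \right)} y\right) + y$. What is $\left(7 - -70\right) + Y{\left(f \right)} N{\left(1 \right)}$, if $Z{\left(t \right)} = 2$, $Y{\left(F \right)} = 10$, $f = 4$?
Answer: $117$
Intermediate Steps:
$N{\left(y \right)} = y^{2} + 3 y$ ($N{\left(y \right)} = \left(y^{2} + 2 y\right) + y = y^{2} + 3 y$)
$\left(7 - -70\right) + Y{\left(f \right)} N{\left(1 \right)} = \left(7 - -70\right) + 10 \cdot 1 \left(3 + 1\right) = \left(7 + 70\right) + 10 \cdot 1 \cdot 4 = 77 + 10 \cdot 4 = 77 + 40 = 117$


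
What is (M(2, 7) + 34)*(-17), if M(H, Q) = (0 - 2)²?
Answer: -646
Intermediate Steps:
M(H, Q) = 4 (M(H, Q) = (-2)² = 4)
(M(2, 7) + 34)*(-17) = (4 + 34)*(-17) = 38*(-17) = -646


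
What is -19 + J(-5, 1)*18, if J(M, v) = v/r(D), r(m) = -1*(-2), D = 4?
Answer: -10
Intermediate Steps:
r(m) = 2
J(M, v) = v/2
-19 + J(-5, 1)*18 = -19 + ((1/2)*1)*18 = -19 + (1/2)*18 = -19 + 9 = -10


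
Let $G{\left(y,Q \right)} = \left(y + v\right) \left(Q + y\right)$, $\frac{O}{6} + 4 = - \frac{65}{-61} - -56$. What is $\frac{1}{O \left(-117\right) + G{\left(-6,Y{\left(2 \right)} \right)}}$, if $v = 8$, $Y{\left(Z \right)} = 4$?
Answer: $- \frac{61}{2272618} \approx -2.6841 \cdot 10^{-5}$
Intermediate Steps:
$O = \frac{19422}{61}$ ($O = -24 + 6 \left(- \frac{65}{-61} - -56\right) = -24 + 6 \left(\left(-65\right) \left(- \frac{1}{61}\right) + 56\right) = -24 + 6 \left(\frac{65}{61} + 56\right) = -24 + 6 \cdot \frac{3481}{61} = -24 + \frac{20886}{61} = \frac{19422}{61} \approx 318.39$)
$G{\left(y,Q \right)} = \left(8 + y\right) \left(Q + y\right)$ ($G{\left(y,Q \right)} = \left(y + 8\right) \left(Q + y\right) = \left(8 + y\right) \left(Q + y\right)$)
$\frac{1}{O \left(-117\right) + G{\left(-6,Y{\left(2 \right)} \right)}} = \frac{1}{\frac{19422}{61} \left(-117\right) + \left(\left(-6\right)^{2} + 8 \cdot 4 + 8 \left(-6\right) + 4 \left(-6\right)\right)} = \frac{1}{- \frac{2272374}{61} + \left(36 + 32 - 48 - 24\right)} = \frac{1}{- \frac{2272374}{61} - 4} = \frac{1}{- \frac{2272618}{61}} = - \frac{61}{2272618}$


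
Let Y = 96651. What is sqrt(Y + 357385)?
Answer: 2*sqrt(113509) ≈ 673.82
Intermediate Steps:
sqrt(Y + 357385) = sqrt(96651 + 357385) = sqrt(454036) = 2*sqrt(113509)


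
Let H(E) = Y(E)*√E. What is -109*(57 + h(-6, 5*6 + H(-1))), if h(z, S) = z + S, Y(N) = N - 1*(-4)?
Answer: -8829 - 327*I ≈ -8829.0 - 327.0*I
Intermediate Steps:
Y(N) = 4 + N (Y(N) = N + 4 = 4 + N)
H(E) = √E*(4 + E) (H(E) = (4 + E)*√E = √E*(4 + E))
h(z, S) = S + z
-109*(57 + h(-6, 5*6 + H(-1))) = -109*(57 + ((5*6 + √(-1)*(4 - 1)) - 6)) = -109*(57 + ((30 + I*3) - 6)) = -109*(57 + ((30 + 3*I) - 6)) = -109*(57 + (24 + 3*I)) = -109*(81 + 3*I) = -8829 - 327*I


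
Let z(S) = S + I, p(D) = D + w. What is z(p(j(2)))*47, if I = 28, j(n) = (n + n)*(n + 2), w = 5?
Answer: 2303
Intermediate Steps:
j(n) = 2*n*(2 + n) (j(n) = (2*n)*(2 + n) = 2*n*(2 + n))
p(D) = 5 + D (p(D) = D + 5 = 5 + D)
z(S) = 28 + S (z(S) = S + 28 = 28 + S)
z(p(j(2)))*47 = (28 + (5 + 2*2*(2 + 2)))*47 = (28 + (5 + 2*2*4))*47 = (28 + (5 + 16))*47 = (28 + 21)*47 = 49*47 = 2303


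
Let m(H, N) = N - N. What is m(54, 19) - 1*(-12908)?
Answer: 12908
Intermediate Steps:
m(H, N) = 0
m(54, 19) - 1*(-12908) = 0 - 1*(-12908) = 0 + 12908 = 12908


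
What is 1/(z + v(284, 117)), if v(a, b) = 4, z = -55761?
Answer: -1/55757 ≈ -1.7935e-5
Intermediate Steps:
1/(z + v(284, 117)) = 1/(-55761 + 4) = 1/(-55757) = -1/55757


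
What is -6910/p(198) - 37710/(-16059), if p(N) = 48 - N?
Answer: 3887473/80295 ≈ 48.415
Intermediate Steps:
-6910/p(198) - 37710/(-16059) = -6910/(48 - 1*198) - 37710/(-16059) = -6910/(48 - 198) - 37710*(-1/16059) = -6910/(-150) + 12570/5353 = -6910*(-1/150) + 12570/5353 = 691/15 + 12570/5353 = 3887473/80295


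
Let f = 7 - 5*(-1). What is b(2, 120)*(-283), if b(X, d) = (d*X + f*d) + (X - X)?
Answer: -475440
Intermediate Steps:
f = 12 (f = 7 + 5 = 12)
b(X, d) = 12*d + X*d (b(X, d) = (d*X + 12*d) + (X - X) = (X*d + 12*d) + 0 = (12*d + X*d) + 0 = 12*d + X*d)
b(2, 120)*(-283) = (120*(12 + 2))*(-283) = (120*14)*(-283) = 1680*(-283) = -475440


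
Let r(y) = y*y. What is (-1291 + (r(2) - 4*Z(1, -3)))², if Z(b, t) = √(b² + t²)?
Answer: 1656529 + 10296*√10 ≈ 1.6891e+6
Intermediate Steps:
r(y) = y²
(-1291 + (r(2) - 4*Z(1, -3)))² = (-1291 + (2² - 4*√(1² + (-3)²)))² = (-1291 + (4 - 4*√(1 + 9)))² = (-1291 + (4 - 4*√10))² = (-1287 - 4*√10)²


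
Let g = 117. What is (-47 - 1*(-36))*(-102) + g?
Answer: 1239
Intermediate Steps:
(-47 - 1*(-36))*(-102) + g = (-47 - 1*(-36))*(-102) + 117 = (-47 + 36)*(-102) + 117 = -11*(-102) + 117 = 1122 + 117 = 1239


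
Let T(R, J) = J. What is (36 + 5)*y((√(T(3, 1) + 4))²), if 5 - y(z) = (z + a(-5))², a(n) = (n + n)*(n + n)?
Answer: -451820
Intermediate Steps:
a(n) = 4*n² (a(n) = (2*n)*(2*n) = 4*n²)
y(z) = 5 - (100 + z)² (y(z) = 5 - (z + 4*(-5)²)² = 5 - (z + 4*25)² = 5 - (z + 100)² = 5 - (100 + z)²)
(36 + 5)*y((√(T(3, 1) + 4))²) = (36 + 5)*(5 - (100 + (√(1 + 4))²)²) = 41*(5 - (100 + (√5)²)²) = 41*(5 - (100 + 5)²) = 41*(5 - 1*105²) = 41*(5 - 1*11025) = 41*(5 - 11025) = 41*(-11020) = -451820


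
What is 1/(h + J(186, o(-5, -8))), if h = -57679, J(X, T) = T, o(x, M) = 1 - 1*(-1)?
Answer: -1/57677 ≈ -1.7338e-5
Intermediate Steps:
o(x, M) = 2 (o(x, M) = 1 + 1 = 2)
1/(h + J(186, o(-5, -8))) = 1/(-57679 + 2) = 1/(-57677) = -1/57677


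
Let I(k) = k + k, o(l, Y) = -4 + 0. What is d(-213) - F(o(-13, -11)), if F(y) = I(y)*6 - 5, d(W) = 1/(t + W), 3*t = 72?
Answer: 10016/189 ≈ 52.995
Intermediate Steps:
o(l, Y) = -4
t = 24 (t = (⅓)*72 = 24)
d(W) = 1/(24 + W)
I(k) = 2*k
F(y) = -5 + 12*y (F(y) = (2*y)*6 - 5 = 12*y - 5 = -5 + 12*y)
d(-213) - F(o(-13, -11)) = 1/(24 - 213) - (-5 + 12*(-4)) = 1/(-189) - (-5 - 48) = -1/189 - 1*(-53) = -1/189 + 53 = 10016/189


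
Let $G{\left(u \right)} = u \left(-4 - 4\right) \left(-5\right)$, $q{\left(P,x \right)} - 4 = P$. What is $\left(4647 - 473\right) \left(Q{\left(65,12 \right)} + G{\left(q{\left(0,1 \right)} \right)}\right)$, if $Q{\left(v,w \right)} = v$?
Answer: $939150$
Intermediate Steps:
$q{\left(P,x \right)} = 4 + P$
$G{\left(u \right)} = 40 u$ ($G{\left(u \right)} = u \left(\left(-8\right) \left(-5\right)\right) = u 40 = 40 u$)
$\left(4647 - 473\right) \left(Q{\left(65,12 \right)} + G{\left(q{\left(0,1 \right)} \right)}\right) = \left(4647 - 473\right) \left(65 + 40 \left(4 + 0\right)\right) = 4174 \left(65 + 40 \cdot 4\right) = 4174 \left(65 + 160\right) = 4174 \cdot 225 = 939150$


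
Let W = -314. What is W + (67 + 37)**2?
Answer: 10502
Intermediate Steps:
W + (67 + 37)**2 = -314 + (67 + 37)**2 = -314 + 104**2 = -314 + 10816 = 10502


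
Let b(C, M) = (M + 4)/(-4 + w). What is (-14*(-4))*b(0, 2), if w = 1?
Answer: -112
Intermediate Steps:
b(C, M) = -4/3 - M/3 (b(C, M) = (M + 4)/(-4 + 1) = (4 + M)/(-3) = (4 + M)*(-⅓) = -4/3 - M/3)
(-14*(-4))*b(0, 2) = (-14*(-4))*(-4/3 - ⅓*2) = 56*(-4/3 - ⅔) = 56*(-2) = -112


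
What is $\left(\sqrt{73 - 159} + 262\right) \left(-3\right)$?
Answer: $-786 - 3 i \sqrt{86} \approx -786.0 - 27.821 i$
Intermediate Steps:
$\left(\sqrt{73 - 159} + 262\right) \left(-3\right) = \left(\sqrt{-86} + 262\right) \left(-3\right) = \left(i \sqrt{86} + 262\right) \left(-3\right) = \left(262 + i \sqrt{86}\right) \left(-3\right) = -786 - 3 i \sqrt{86}$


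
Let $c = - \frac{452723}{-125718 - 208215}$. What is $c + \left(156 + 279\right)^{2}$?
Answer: $\frac{63188924648}{333933} \approx 1.8923 \cdot 10^{5}$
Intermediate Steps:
$c = \frac{452723}{333933}$ ($c = - \frac{452723}{-125718 - 208215} = - \frac{452723}{-333933} = \left(-452723\right) \left(- \frac{1}{333933}\right) = \frac{452723}{333933} \approx 1.3557$)
$c + \left(156 + 279\right)^{2} = \frac{452723}{333933} + \left(156 + 279\right)^{2} = \frac{452723}{333933} + 435^{2} = \frac{452723}{333933} + 189225 = \frac{63188924648}{333933}$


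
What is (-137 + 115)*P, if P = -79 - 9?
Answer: 1936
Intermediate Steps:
P = -88
(-137 + 115)*P = (-137 + 115)*(-88) = -22*(-88) = 1936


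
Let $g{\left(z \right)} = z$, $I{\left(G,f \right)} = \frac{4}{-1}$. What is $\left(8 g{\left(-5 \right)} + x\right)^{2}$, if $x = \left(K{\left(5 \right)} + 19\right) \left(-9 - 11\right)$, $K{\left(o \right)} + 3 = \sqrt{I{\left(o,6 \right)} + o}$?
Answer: $144400$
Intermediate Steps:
$I{\left(G,f \right)} = -4$ ($I{\left(G,f \right)} = 4 \left(-1\right) = -4$)
$K{\left(o \right)} = -3 + \sqrt{-4 + o}$
$x = -340$ ($x = \left(\left(-3 + \sqrt{-4 + 5}\right) + 19\right) \left(-9 - 11\right) = \left(\left(-3 + \sqrt{1}\right) + 19\right) \left(-20\right) = \left(\left(-3 + 1\right) + 19\right) \left(-20\right) = \left(-2 + 19\right) \left(-20\right) = 17 \left(-20\right) = -340$)
$\left(8 g{\left(-5 \right)} + x\right)^{2} = \left(8 \left(-5\right) - 340\right)^{2} = \left(-40 - 340\right)^{2} = \left(-380\right)^{2} = 144400$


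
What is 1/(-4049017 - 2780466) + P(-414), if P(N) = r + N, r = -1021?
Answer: -9800308106/6829483 ≈ -1435.0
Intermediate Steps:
P(N) = -1021 + N
1/(-4049017 - 2780466) + P(-414) = 1/(-4049017 - 2780466) + (-1021 - 414) = 1/(-6829483) - 1435 = -1/6829483 - 1435 = -9800308106/6829483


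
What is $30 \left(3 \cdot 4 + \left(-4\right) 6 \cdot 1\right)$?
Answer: $-360$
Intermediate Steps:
$30 \left(3 \cdot 4 + \left(-4\right) 6 \cdot 1\right) = 30 \left(12 - 24\right) = 30 \left(-12\right) = -360$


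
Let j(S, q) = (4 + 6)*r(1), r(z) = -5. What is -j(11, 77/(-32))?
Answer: 50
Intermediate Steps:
j(S, q) = -50 (j(S, q) = (4 + 6)*(-5) = 10*(-5) = -50)
-j(11, 77/(-32)) = -1*(-50) = 50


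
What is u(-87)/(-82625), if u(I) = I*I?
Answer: -7569/82625 ≈ -0.091607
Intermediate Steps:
u(I) = I**2
u(-87)/(-82625) = (-87)**2/(-82625) = 7569*(-1/82625) = -7569/82625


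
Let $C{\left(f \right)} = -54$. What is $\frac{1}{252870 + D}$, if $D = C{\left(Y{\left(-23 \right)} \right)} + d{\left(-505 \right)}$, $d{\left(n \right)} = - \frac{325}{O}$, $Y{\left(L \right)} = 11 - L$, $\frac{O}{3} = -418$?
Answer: $\frac{1254}{317031589} \approx 3.9554 \cdot 10^{-6}$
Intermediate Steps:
$O = -1254$ ($O = 3 \left(-418\right) = -1254$)
$d{\left(n \right)} = \frac{325}{1254}$ ($d{\left(n \right)} = - \frac{325}{-1254} = \left(-325\right) \left(- \frac{1}{1254}\right) = \frac{325}{1254}$)
$D = - \frac{67391}{1254}$ ($D = -54 + \frac{325}{1254} = - \frac{67391}{1254} \approx -53.741$)
$\frac{1}{252870 + D} = \frac{1}{252870 - \frac{67391}{1254}} = \frac{1}{\frac{317031589}{1254}} = \frac{1254}{317031589}$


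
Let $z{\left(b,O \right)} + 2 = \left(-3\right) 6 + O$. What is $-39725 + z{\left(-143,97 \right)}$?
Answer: $-39648$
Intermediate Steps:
$z{\left(b,O \right)} = -20 + O$ ($z{\left(b,O \right)} = -2 + \left(\left(-3\right) 6 + O\right) = -2 + \left(-18 + O\right) = -20 + O$)
$-39725 + z{\left(-143,97 \right)} = -39725 + \left(-20 + 97\right) = -39725 + 77 = -39648$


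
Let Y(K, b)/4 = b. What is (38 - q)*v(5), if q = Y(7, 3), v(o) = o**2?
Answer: 650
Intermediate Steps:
Y(K, b) = 4*b
q = 12 (q = 4*3 = 12)
(38 - q)*v(5) = (38 - 1*12)*5**2 = (38 - 12)*25 = 26*25 = 650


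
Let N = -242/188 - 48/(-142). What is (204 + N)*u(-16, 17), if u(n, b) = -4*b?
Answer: -46075474/3337 ≈ -13807.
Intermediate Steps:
N = -6335/6674 (N = -242*1/188 - 48*(-1/142) = -121/94 + 24/71 = -6335/6674 ≈ -0.94921)
(204 + N)*u(-16, 17) = (204 - 6335/6674)*(-4*17) = (1355161/6674)*(-68) = -46075474/3337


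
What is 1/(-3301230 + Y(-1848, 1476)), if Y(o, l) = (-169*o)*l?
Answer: 1/457671282 ≈ 2.1850e-9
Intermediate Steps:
Y(o, l) = -169*l*o
1/(-3301230 + Y(-1848, 1476)) = 1/(-3301230 - 169*1476*(-1848)) = 1/(-3301230 + 460972512) = 1/457671282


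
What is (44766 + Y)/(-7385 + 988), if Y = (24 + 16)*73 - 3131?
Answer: -44555/6397 ≈ -6.9650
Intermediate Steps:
Y = -211 (Y = 40*73 - 3131 = 2920 - 3131 = -211)
(44766 + Y)/(-7385 + 988) = (44766 - 211)/(-7385 + 988) = 44555/(-6397) = 44555*(-1/6397) = -44555/6397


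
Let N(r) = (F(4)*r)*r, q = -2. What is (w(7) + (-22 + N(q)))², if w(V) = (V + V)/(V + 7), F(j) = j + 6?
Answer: 361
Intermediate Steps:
F(j) = 6 + j
N(r) = 10*r² (N(r) = ((6 + 4)*r)*r = (10*r)*r = 10*r²)
w(V) = 2*V/(7 + V) (w(V) = (2*V)/(7 + V) = 2*V/(7 + V))
(w(7) + (-22 + N(q)))² = (2*7/(7 + 7) + (-22 + 10*(-2)²))² = (2*7/14 + (-22 + 10*4))² = (2*7*(1/14) + (-22 + 40))² = (1 + 18)² = 19² = 361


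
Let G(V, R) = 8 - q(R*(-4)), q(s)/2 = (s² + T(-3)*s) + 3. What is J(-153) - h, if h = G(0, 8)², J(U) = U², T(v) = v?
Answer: -4985235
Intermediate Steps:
q(s) = 6 - 6*s + 2*s² (q(s) = 2*((s² - 3*s) + 3) = 2*(3 + s² - 3*s) = 6 - 6*s + 2*s²)
G(V, R) = 2 - 32*R² - 24*R (G(V, R) = 8 - (6 - 6*R*(-4) + 2*(R*(-4))²) = 8 - (6 - (-24)*R + 2*(-4*R)²) = 8 - (6 + 24*R + 2*(16*R²)) = 8 - (6 + 24*R + 32*R²) = 8 + (-6 - 32*R² - 24*R) = 2 - 32*R² - 24*R)
h = 5008644 (h = (2 - 32*8² - 24*8)² = (2 - 32*64 - 192)² = (2 - 2048 - 192)² = (-2238)² = 5008644)
J(-153) - h = (-153)² - 1*5008644 = 23409 - 5008644 = -4985235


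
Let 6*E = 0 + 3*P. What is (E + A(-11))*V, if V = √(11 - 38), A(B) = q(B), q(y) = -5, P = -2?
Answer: -18*I*√3 ≈ -31.177*I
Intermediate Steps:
E = -1 (E = (0 + 3*(-2))/6 = (0 - 6)/6 = (⅙)*(-6) = -1)
A(B) = -5
V = 3*I*√3 (V = √(-27) = 3*I*√3 ≈ 5.1962*I)
(E + A(-11))*V = (-1 - 5)*(3*I*√3) = -18*I*√3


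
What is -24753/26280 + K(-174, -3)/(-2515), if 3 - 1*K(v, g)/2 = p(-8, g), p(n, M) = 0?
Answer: -832153/881256 ≈ -0.94428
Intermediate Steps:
K(v, g) = 6 (K(v, g) = 6 - 2*0 = 6 + 0 = 6)
-24753/26280 + K(-174, -3)/(-2515) = -24753/26280 + 6/(-2515) = -24753*1/26280 + 6*(-1/2515) = -8251/8760 - 6/2515 = -832153/881256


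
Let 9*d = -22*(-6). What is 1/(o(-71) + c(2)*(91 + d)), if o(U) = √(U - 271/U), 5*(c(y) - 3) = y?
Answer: 5739285/2063007041 - 675*I*√37630/2063007041 ≈ 0.002782 - 6.347e-5*I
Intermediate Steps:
c(y) = 3 + y/5
d = 44/3 (d = (-22*(-6))/9 = (⅑)*132 = 44/3 ≈ 14.667)
1/(o(-71) + c(2)*(91 + d)) = 1/(√(-71 - 271/(-71)) + (3 + (⅕)*2)*(91 + 44/3)) = 1/(√(-71 - 271*(-1/71)) + (3 + ⅖)*(317/3)) = 1/(√(-71 + 271/71) + (17/5)*(317/3)) = 1/(√(-4770/71) + 5389/15) = 1/(3*I*√37630/71 + 5389/15) = 1/(5389/15 + 3*I*√37630/71)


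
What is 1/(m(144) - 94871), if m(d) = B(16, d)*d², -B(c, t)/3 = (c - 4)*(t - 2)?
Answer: -1/106097303 ≈ -9.4253e-9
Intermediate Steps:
B(c, t) = -3*(-4 + c)*(-2 + t) (B(c, t) = -3*(c - 4)*(t - 2) = -3*(-4 + c)*(-2 + t))
m(d) = d²*(72 - 36*d) (m(d) = (-24 + 6*16 + 12*d - 3*16*d)*d² = (-24 + 96 + 12*d - 48*d)*d² = (72 - 36*d)*d² = d²*(72 - 36*d))
1/(m(144) - 94871) = 1/(36*144²*(2 - 1*144) - 94871) = 1/(36*20736*(2 - 144) - 94871) = 1/(36*20736*(-142) - 94871) = 1/(-106002432 - 94871) = 1/(-106097303) = -1/106097303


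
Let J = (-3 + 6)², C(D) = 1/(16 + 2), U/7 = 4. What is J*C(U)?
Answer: ½ ≈ 0.50000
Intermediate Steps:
U = 28 (U = 7*4 = 28)
C(D) = 1/18
J = 9 (J = 3² = 9)
J*C(U) = 9*(1/18) = ½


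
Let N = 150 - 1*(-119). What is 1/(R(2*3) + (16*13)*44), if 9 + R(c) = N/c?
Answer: 6/55127 ≈ 0.00010884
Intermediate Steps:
N = 269 (N = 150 + 119 = 269)
R(c) = -9 + 269/c
1/(R(2*3) + (16*13)*44) = 1/((-9 + 269/((2*3))) + (16*13)*44) = 1/((-9 + 269/6) + 208*44) = 1/((-9 + 269*(1/6)) + 9152) = 1/((-9 + 269/6) + 9152) = 1/(215/6 + 9152) = 1/(55127/6) = 6/55127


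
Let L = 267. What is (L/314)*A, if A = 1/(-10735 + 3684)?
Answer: -267/2214014 ≈ -0.00012060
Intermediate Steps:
A = -1/7051 (A = 1/(-7051) = -1/7051 ≈ -0.00014182)
(L/314)*A = (267/314)*(-1/7051) = -267/2214014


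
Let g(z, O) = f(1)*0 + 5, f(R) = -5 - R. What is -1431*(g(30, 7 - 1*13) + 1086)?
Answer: -1561221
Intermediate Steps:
g(z, O) = 5 (g(z, O) = (-5 - 1*1)*0 + 5 = (-5 - 1)*0 + 5 = -6*0 + 5 = 0 + 5 = 5)
-1431*(g(30, 7 - 1*13) + 1086) = -1431*(5 + 1086) = -1431*1091 = -1561221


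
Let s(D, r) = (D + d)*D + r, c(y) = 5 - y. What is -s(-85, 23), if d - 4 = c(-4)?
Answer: -6143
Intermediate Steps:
d = 13 (d = 4 + (5 - 1*(-4)) = 4 + (5 + 4) = 4 + 9 = 13)
s(D, r) = r + D*(13 + D) (s(D, r) = (D + 13)*D + r = (13 + D)*D + r = D*(13 + D) + r = r + D*(13 + D))
-s(-85, 23) = -(23 + (-85)**2 + 13*(-85)) = -(23 + 7225 - 1105) = -1*6143 = -6143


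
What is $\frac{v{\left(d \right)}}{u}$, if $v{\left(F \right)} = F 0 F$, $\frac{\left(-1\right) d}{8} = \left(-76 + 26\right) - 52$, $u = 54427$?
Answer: $0$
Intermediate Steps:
$d = 816$ ($d = - 8 \left(\left(-76 + 26\right) - 52\right) = - 8 \left(-50 - 52\right) = \left(-8\right) \left(-102\right) = 816$)
$v{\left(F \right)} = 0$ ($v{\left(F \right)} = 0 F = 0$)
$\frac{v{\left(d \right)}}{u} = \frac{0}{54427} = 0 \cdot \frac{1}{54427} = 0$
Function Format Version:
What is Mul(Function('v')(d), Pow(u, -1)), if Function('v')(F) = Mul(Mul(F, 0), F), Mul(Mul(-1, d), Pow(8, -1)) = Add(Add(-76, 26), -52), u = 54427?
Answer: 0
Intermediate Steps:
d = 816 (d = Mul(-8, Add(Add(-76, 26), -52)) = Mul(-8, Add(-50, -52)) = Mul(-8, -102) = 816)
Function('v')(F) = 0 (Function('v')(F) = Mul(0, F) = 0)
Mul(Function('v')(d), Pow(u, -1)) = Mul(0, Pow(54427, -1)) = Mul(0, Rational(1, 54427)) = 0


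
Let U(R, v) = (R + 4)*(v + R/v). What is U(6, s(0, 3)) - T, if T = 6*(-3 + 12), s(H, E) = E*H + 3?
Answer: -4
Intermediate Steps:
s(H, E) = 3 + E*H
U(R, v) = (4 + R)*(v + R/v)
T = 54 (T = 6*9 = 54)
U(6, s(0, 3)) - T = (6² + 4*6 + (3 + 3*0)²*(4 + 6))/(3 + 3*0) - 1*54 = (36 + 24 + (3 + 0)²*10)/(3 + 0) - 54 = (36 + 24 + 3²*10)/3 - 54 = (36 + 24 + 9*10)/3 - 54 = (36 + 24 + 90)/3 - 54 = (⅓)*150 - 54 = 50 - 54 = -4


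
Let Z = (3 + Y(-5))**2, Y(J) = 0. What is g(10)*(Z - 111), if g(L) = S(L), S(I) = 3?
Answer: -306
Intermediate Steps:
g(L) = 3
Z = 9 (Z = (3 + 0)**2 = 3**2 = 9)
g(10)*(Z - 111) = 3*(9 - 111) = 3*(-102) = -306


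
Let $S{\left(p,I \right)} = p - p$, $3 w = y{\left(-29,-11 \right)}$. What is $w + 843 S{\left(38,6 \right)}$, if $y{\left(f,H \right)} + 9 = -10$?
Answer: $- \frac{19}{3} \approx -6.3333$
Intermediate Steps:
$y{\left(f,H \right)} = -19$ ($y{\left(f,H \right)} = -9 - 10 = -19$)
$w = - \frac{19}{3}$ ($w = \frac{1}{3} \left(-19\right) = - \frac{19}{3} \approx -6.3333$)
$S{\left(p,I \right)} = 0$
$w + 843 S{\left(38,6 \right)} = - \frac{19}{3} + 843 \cdot 0 = - \frac{19}{3} + 0 = - \frac{19}{3}$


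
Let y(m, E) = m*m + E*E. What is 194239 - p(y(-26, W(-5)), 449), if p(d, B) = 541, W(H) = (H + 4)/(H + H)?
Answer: 193698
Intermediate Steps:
W(H) = (4 + H)/(2*H) (W(H) = (4 + H)/((2*H)) = (4 + H)*(1/(2*H)) = (4 + H)/(2*H))
y(m, E) = E**2 + m**2 (y(m, E) = m**2 + E**2 = E**2 + m**2)
194239 - p(y(-26, W(-5)), 449) = 194239 - 1*541 = 194239 - 541 = 193698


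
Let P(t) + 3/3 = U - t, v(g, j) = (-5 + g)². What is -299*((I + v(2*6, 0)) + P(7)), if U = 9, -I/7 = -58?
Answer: -136344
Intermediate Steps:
I = 406 (I = -7*(-58) = 406)
P(t) = 8 - t (P(t) = -1 + (9 - t) = 8 - t)
-299*((I + v(2*6, 0)) + P(7)) = -299*((406 + (-5 + 2*6)²) + (8 - 1*7)) = -299*((406 + (-5 + 12)²) + (8 - 7)) = -299*((406 + 7²) + 1) = -299*((406 + 49) + 1) = -299*(455 + 1) = -299*456 = -136344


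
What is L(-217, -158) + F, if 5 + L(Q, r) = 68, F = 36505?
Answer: 36568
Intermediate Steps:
L(Q, r) = 63 (L(Q, r) = -5 + 68 = 63)
L(-217, -158) + F = 63 + 36505 = 36568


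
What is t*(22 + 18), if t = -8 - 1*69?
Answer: -3080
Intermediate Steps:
t = -77 (t = -8 - 69 = -77)
t*(22 + 18) = -77*(22 + 18) = -77*40 = -3080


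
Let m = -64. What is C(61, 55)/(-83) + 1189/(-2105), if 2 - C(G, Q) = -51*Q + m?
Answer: -6142142/174715 ≈ -35.155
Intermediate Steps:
C(G, Q) = 66 + 51*Q (C(G, Q) = 2 - (-51*Q - 64) = 2 - (-64 - 51*Q) = 2 + (64 + 51*Q) = 66 + 51*Q)
C(61, 55)/(-83) + 1189/(-2105) = (66 + 51*55)/(-83) + 1189/(-2105) = (66 + 2805)*(-1/83) + 1189*(-1/2105) = 2871*(-1/83) - 1189/2105 = -2871/83 - 1189/2105 = -6142142/174715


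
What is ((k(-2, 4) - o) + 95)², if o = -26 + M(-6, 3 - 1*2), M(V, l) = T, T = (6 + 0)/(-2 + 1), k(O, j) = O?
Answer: 15625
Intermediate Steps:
T = -6 (T = 6/(-1) = 6*(-1) = -6)
M(V, l) = -6
o = -32 (o = -26 - 6 = -32)
((k(-2, 4) - o) + 95)² = ((-2 - 1*(-32)) + 95)² = ((-2 + 32) + 95)² = (30 + 95)² = 125² = 15625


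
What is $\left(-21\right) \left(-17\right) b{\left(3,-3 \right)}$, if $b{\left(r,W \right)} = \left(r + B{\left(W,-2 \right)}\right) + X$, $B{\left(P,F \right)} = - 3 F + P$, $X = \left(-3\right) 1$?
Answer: $1071$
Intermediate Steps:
$X = -3$
$B{\left(P,F \right)} = P - 3 F$
$b{\left(r,W \right)} = 3 + W + r$ ($b{\left(r,W \right)} = \left(r + \left(W - -6\right)\right) - 3 = \left(r + \left(W + 6\right)\right) - 3 = \left(r + \left(6 + W\right)\right) - 3 = \left(6 + W + r\right) - 3 = 3 + W + r$)
$\left(-21\right) \left(-17\right) b{\left(3,-3 \right)} = \left(-21\right) \left(-17\right) \left(3 - 3 + 3\right) = 357 \cdot 3 = 1071$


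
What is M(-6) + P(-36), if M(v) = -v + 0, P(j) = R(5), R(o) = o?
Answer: 11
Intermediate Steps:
P(j) = 5
M(v) = -v
M(-6) + P(-36) = -1*(-6) + 5 = 6 + 5 = 11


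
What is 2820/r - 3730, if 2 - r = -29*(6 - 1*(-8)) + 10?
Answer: -740860/199 ≈ -3722.9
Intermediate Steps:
r = 398 (r = 2 - (-29*(6 - 1*(-8)) + 10) = 2 - (-29*(6 + 8) + 10) = 2 - (-29*14 + 10) = 2 - (-406 + 10) = 2 - 1*(-396) = 2 + 396 = 398)
2820/r - 3730 = 2820/398 - 3730 = 2820*(1/398) - 3730 = 1410/199 - 3730 = -740860/199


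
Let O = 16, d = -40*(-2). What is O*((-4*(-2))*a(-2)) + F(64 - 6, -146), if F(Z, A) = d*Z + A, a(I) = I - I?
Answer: 4494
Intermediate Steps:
d = 80
a(I) = 0
F(Z, A) = A + 80*Z (F(Z, A) = 80*Z + A = A + 80*Z)
O*((-4*(-2))*a(-2)) + F(64 - 6, -146) = 16*(-4*(-2)*0) + (-146 + 80*(64 - 6)) = 16*(8*0) + (-146 + 80*58) = 16*0 + (-146 + 4640) = 0 + 4494 = 4494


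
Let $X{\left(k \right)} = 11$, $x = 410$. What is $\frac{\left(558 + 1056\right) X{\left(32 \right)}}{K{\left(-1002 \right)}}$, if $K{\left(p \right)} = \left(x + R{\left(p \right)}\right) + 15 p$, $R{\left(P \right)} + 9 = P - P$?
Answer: $- \frac{17754}{14629} \approx -1.2136$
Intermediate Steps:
$R{\left(P \right)} = -9$ ($R{\left(P \right)} = -9 + \left(P - P\right) = -9 + 0 = -9$)
$K{\left(p \right)} = 401 + 15 p$ ($K{\left(p \right)} = \left(410 - 9\right) + 15 p = 401 + 15 p$)
$\frac{\left(558 + 1056\right) X{\left(32 \right)}}{K{\left(-1002 \right)}} = \frac{\left(558 + 1056\right) 11}{401 + 15 \left(-1002\right)} = \frac{1614 \cdot 11}{401 - 15030} = \frac{17754}{-14629} = 17754 \left(- \frac{1}{14629}\right) = - \frac{17754}{14629}$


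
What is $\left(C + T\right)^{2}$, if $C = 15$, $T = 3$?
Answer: $324$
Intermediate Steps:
$\left(C + T\right)^{2} = \left(15 + 3\right)^{2} = 18^{2} = 324$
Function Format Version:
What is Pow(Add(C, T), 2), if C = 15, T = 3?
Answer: 324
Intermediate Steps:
Pow(Add(C, T), 2) = Pow(Add(15, 3), 2) = Pow(18, 2) = 324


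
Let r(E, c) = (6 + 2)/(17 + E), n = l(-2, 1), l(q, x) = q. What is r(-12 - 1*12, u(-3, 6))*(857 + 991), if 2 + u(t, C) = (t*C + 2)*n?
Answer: -2112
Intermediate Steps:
n = -2
u(t, C) = -6 - 2*C*t (u(t, C) = -2 + (t*C + 2)*(-2) = -2 + (C*t + 2)*(-2) = -2 + (2 + C*t)*(-2) = -2 + (-4 - 2*C*t) = -6 - 2*C*t)
r(E, c) = 8/(17 + E)
r(-12 - 1*12, u(-3, 6))*(857 + 991) = (8/(17 + (-12 - 1*12)))*(857 + 991) = (8/(17 + (-12 - 12)))*1848 = (8/(17 - 24))*1848 = (8/(-7))*1848 = (8*(-⅐))*1848 = -8/7*1848 = -2112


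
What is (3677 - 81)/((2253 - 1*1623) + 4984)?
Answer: 1798/2807 ≈ 0.64054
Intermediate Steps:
(3677 - 81)/((2253 - 1*1623) + 4984) = 3596/((2253 - 1623) + 4984) = 3596/(630 + 4984) = 3596/5614 = 3596*(1/5614) = 1798/2807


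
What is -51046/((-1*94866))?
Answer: 25523/47433 ≈ 0.53808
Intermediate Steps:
-51046/((-1*94866)) = -51046/(-94866) = -51046*(-1/94866) = 25523/47433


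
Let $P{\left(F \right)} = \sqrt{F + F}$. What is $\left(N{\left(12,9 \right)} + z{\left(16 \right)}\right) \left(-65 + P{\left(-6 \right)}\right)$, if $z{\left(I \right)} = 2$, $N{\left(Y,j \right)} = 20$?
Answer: $-1430 + 44 i \sqrt{3} \approx -1430.0 + 76.21 i$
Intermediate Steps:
$P{\left(F \right)} = \sqrt{2} \sqrt{F}$ ($P{\left(F \right)} = \sqrt{2 F} = \sqrt{2} \sqrt{F}$)
$\left(N{\left(12,9 \right)} + z{\left(16 \right)}\right) \left(-65 + P{\left(-6 \right)}\right) = \left(20 + 2\right) \left(-65 + \sqrt{2} \sqrt{-6}\right) = 22 \left(-65 + \sqrt{2} i \sqrt{6}\right) = 22 \left(-65 + 2 i \sqrt{3}\right) = -1430 + 44 i \sqrt{3}$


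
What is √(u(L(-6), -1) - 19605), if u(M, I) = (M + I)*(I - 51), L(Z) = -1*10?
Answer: I*√19033 ≈ 137.96*I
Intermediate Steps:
L(Z) = -10
u(M, I) = (-51 + I)*(I + M) (u(M, I) = (I + M)*(-51 + I) = (-51 + I)*(I + M))
√(u(L(-6), -1) - 19605) = √(((-1)² - 51*(-1) - 51*(-10) - 1*(-10)) - 19605) = √((1 + 51 + 510 + 10) - 19605) = √(572 - 19605) = √(-19033) = I*√19033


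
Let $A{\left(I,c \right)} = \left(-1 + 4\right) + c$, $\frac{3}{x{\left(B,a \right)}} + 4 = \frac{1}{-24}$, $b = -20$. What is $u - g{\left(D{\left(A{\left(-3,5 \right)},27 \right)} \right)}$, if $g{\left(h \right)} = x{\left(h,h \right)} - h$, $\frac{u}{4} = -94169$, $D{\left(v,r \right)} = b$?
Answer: $- \frac{36539440}{97} \approx -3.767 \cdot 10^{5}$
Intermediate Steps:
$x{\left(B,a \right)} = - \frac{72}{97}$ ($x{\left(B,a \right)} = \frac{3}{-4 + \frac{1}{-24}} = \frac{3}{-4 - \frac{1}{24}} = \frac{3}{- \frac{97}{24}} = 3 \left(- \frac{24}{97}\right) = - \frac{72}{97}$)
$A{\left(I,c \right)} = 3 + c$
$D{\left(v,r \right)} = -20$
$u = -376676$ ($u = 4 \left(-94169\right) = -376676$)
$g{\left(h \right)} = - \frac{72}{97} - h$
$u - g{\left(D{\left(A{\left(-3,5 \right)},27 \right)} \right)} = -376676 - \left(- \frac{72}{97} - -20\right) = -376676 - \left(- \frac{72}{97} + 20\right) = -376676 - \frac{1868}{97} = - \frac{36539440}{97}$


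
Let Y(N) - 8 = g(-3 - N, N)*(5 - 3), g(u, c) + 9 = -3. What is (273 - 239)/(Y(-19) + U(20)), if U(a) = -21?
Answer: -34/37 ≈ -0.91892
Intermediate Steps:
g(u, c) = -12 (g(u, c) = -9 - 3 = -12)
Y(N) = -16 (Y(N) = 8 - 12*(5 - 3) = 8 - 12*2 = 8 - 24 = -16)
(273 - 239)/(Y(-19) + U(20)) = (273 - 239)/(-16 - 21) = 34/(-37) = 34*(-1/37) = -34/37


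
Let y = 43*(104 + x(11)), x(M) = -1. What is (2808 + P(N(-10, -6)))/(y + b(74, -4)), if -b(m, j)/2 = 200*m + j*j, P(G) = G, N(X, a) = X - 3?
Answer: -2795/25203 ≈ -0.11090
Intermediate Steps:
N(X, a) = -3 + X
b(m, j) = -400*m - 2*j**2 (b(m, j) = -2*(200*m + j*j) = -2*(200*m + j**2) = -2*(j**2 + 200*m) = -400*m - 2*j**2)
y = 4429 (y = 43*(104 - 1) = 43*103 = 4429)
(2808 + P(N(-10, -6)))/(y + b(74, -4)) = (2808 + (-3 - 10))/(4429 + (-400*74 - 2*(-4)**2)) = (2808 - 13)/(4429 + (-29600 - 2*16)) = 2795/(4429 + (-29600 - 32)) = 2795/(4429 - 29632) = 2795/(-25203) = 2795*(-1/25203) = -2795/25203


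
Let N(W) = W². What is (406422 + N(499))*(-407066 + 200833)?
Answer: -135169851559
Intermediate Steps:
(406422 + N(499))*(-407066 + 200833) = (406422 + 499²)*(-407066 + 200833) = (406422 + 249001)*(-206233) = 655423*(-206233) = -135169851559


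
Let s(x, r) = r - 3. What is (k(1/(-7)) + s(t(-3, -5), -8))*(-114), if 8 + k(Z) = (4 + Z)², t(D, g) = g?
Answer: 23028/49 ≈ 469.96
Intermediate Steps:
s(x, r) = -3 + r
k(Z) = -8 + (4 + Z)²
(k(1/(-7)) + s(t(-3, -5), -8))*(-114) = ((-8 + (4 + 1/(-7))²) + (-3 - 8))*(-114) = ((-8 + (4 - ⅐)²) - 11)*(-114) = ((-8 + (27/7)²) - 11)*(-114) = ((-8 + 729/49) - 11)*(-114) = (337/49 - 11)*(-114) = -202/49*(-114) = 23028/49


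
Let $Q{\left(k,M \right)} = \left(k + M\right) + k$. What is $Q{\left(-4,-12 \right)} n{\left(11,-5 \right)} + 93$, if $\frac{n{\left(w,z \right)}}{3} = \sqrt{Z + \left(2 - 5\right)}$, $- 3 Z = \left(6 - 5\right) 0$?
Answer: $93 - 60 i \sqrt{3} \approx 93.0 - 103.92 i$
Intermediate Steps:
$Z = 0$ ($Z = - \frac{\left(6 - 5\right) 0}{3} = - \frac{1 \cdot 0}{3} = \left(- \frac{1}{3}\right) 0 = 0$)
$Q{\left(k,M \right)} = M + 2 k$ ($Q{\left(k,M \right)} = \left(M + k\right) + k = M + 2 k$)
$n{\left(w,z \right)} = 3 i \sqrt{3}$ ($n{\left(w,z \right)} = 3 \sqrt{0 + \left(2 - 5\right)} = 3 \sqrt{0 - 3} = 3 \sqrt{-3} = 3 i \sqrt{3}$)
$Q{\left(-4,-12 \right)} n{\left(11,-5 \right)} + 93 = \left(-12 + 2 \left(-4\right)\right) 3 i \sqrt{3} + 93 = \left(-12 - 8\right) 3 i \sqrt{3} + 93 = - 20 \cdot 3 i \sqrt{3} + 93 = - 60 i \sqrt{3} + 93 = 93 - 60 i \sqrt{3}$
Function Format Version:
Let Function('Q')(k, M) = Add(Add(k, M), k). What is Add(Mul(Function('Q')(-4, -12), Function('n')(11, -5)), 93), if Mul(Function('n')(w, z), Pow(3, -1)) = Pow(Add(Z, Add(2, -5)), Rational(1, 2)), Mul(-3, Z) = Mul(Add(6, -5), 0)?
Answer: Add(93, Mul(-60, I, Pow(3, Rational(1, 2)))) ≈ Add(93.000, Mul(-103.92, I))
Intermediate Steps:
Z = 0 (Z = Mul(Rational(-1, 3), Mul(Add(6, -5), 0)) = Mul(Rational(-1, 3), Mul(1, 0)) = Mul(Rational(-1, 3), 0) = 0)
Function('Q')(k, M) = Add(M, Mul(2, k)) (Function('Q')(k, M) = Add(Add(M, k), k) = Add(M, Mul(2, k)))
Function('n')(w, z) = Mul(3, I, Pow(3, Rational(1, 2))) (Function('n')(w, z) = Mul(3, Pow(Add(0, Add(2, -5)), Rational(1, 2))) = Mul(3, Pow(Add(0, -3), Rational(1, 2))) = Mul(3, Pow(-3, Rational(1, 2))) = Mul(3, Mul(I, Pow(3, Rational(1, 2)))) = Mul(3, I, Pow(3, Rational(1, 2))))
Add(Mul(Function('Q')(-4, -12), Function('n')(11, -5)), 93) = Add(Mul(Add(-12, Mul(2, -4)), Mul(3, I, Pow(3, Rational(1, 2)))), 93) = Add(Mul(Add(-12, -8), Mul(3, I, Pow(3, Rational(1, 2)))), 93) = Add(Mul(-20, Mul(3, I, Pow(3, Rational(1, 2)))), 93) = Add(Mul(-60, I, Pow(3, Rational(1, 2))), 93) = Add(93, Mul(-60, I, Pow(3, Rational(1, 2))))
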